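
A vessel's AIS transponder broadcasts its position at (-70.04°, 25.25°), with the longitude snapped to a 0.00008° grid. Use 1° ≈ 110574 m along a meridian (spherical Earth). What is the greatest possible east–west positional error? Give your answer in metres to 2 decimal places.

1.51 metres

With a 0.00008° grid the true value lies within half a step, ±0.00008°/2 = ±4e-05°, of the stored one.
At latitude 70.04° a degree of longitude spans 110574 m × cos 70.04° = 110574 × 0.3414 ≈ 37746 m.
East–west error: 4e-05° × 37746 m/° ≈ 1.50984 m.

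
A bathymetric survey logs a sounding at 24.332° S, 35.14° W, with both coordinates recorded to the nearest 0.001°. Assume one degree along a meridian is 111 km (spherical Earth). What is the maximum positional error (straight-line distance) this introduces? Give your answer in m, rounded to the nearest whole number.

75 m

Rounding to 3 decimal places leaves each coordinate within ±0.0005° of the true value.
Latitude error → 0.0005 × 111000 = 55.5 m along the meridian.
Longitude error → 0.0005 × 111000 × cos 24.332° = 0.0005 × 111000 × 0.9112 ≈ 50.5701 m.
The two errors are perpendicular, so the maximum displacement is √(55.5² + 50.5701²) ≈ 75.0839 m.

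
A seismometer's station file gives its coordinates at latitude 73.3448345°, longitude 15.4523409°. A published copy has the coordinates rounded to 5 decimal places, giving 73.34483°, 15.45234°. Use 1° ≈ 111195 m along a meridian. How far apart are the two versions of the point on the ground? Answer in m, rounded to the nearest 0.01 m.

The latitude changed by +0.0000045° and the longitude by +0.0000009°.
N–S: 0.0000045° × 111195 m/° = 0.500378 m.
E–W at 73.3448°: 0.0000009° × 111195 × cos 73.3448° = 0.0000009 × 111195 × 0.2866 ≈ 0.0286827 m.
Combined displacement = (0.500378² + 0.0286827²)^½ ≈ 0.501199 m.

0.50 m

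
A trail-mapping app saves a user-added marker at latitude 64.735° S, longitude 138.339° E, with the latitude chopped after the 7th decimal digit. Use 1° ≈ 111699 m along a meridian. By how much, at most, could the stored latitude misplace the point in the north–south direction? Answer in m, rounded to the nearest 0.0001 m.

Truncating at 7 decimal places can drop up to a full unit in the last place, so the latitude may be off by as much as 1e-07°.
North–south distance: 1e-07° × 111699 m/° = 0.0111699 m.

0.0112 m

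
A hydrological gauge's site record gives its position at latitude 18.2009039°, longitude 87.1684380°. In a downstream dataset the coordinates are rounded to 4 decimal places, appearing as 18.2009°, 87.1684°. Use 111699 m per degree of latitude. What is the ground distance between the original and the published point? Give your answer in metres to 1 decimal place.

4.1 metres

Δlat = 18.2009039 − 18.2009 = +0.0000039°; Δlon = 87.1684380 − 87.1684 = +0.0000380°.
N–S: 0.0000039° × 111699 m/° = 0.435626 m.
East–west at this latitude: 0.0000380° × 111699 × cos 18.2009° ≈ 0.0000380 × 106110 = 4.03219 m.
Combined displacement = (0.435626² + 4.03219²)^½ ≈ 4.05566 m.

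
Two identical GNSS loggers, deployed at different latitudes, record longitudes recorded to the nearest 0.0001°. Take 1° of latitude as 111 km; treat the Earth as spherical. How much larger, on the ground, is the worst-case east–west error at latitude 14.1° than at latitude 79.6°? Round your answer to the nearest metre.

4 metres

Rounding to 4 decimal places leaves the longitude within ±5e-05° of the true value.
At 14.1°: 5e-05° × 111000 × cos 14.1° = 5e-05 × 111000 × 0.9699 ≈ 5.3828 m.
Error at 79.6° = 5e-05° × 111000 × cos 79.6° ≈ 5.55 × 0.1805 = 1.0019 m.
So the lower-latitude error exceeds the higher by 5.3828 − 1.0019 = 4.3809 m.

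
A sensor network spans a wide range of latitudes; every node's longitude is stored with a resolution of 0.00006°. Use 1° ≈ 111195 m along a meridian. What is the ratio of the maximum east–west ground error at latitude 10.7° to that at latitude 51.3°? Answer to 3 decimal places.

1.572

With a 0.00006° grid the true value lies within half a step, ±0.00006°/2 = ±3e-05°, of the stored one.
At 10.7°: 3e-05° × 111195 × cos 10.7° = 3e-05 × 111195 × 0.9826 ≈ 3.2778 m.
At 51.3°: 3e-05° × 111195 × cos 51.3° = 3e-05 × 111195 × 0.6252 ≈ 2.0857 m.
Ratio: 3.2778 / 2.0857 = cos 10.7° / cos 51.3° ≈ 1.5716.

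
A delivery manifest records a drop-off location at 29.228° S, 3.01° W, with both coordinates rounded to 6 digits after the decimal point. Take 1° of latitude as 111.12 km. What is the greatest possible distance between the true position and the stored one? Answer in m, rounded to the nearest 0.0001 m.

0.0737 m

Rounding to 6 decimal places leaves each coordinate within ±5e-07° of the true value.
North–south component: 5e-07° × 111120 = 0.05556 m.
E–W at 29.228°: 5e-07° × 111120 × cos 29.228° = 5e-07 × 111120 × 0.8727 ≈ 0.0484863 m.
The two errors are perpendicular, so the maximum displacement is √(0.05556² + 0.0484863²) ≈ 0.0737417 m.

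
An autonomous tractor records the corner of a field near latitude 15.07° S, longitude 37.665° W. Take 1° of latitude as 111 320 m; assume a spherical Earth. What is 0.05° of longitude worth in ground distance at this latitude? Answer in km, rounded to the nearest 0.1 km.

One degree of longitude here spans 111320 × cos 15.07° = 111320 × 0.9656 ≈ 107492 m; 0.05° of that is 5374.58 m.
That is 5374.58 m = 5.3746 km.

5.4 km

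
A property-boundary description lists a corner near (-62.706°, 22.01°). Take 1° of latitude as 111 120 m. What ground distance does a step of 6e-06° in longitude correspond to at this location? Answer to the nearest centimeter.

One degree of longitude here spans 111120 × cos 62.706° = 111120 × 0.4586 ≈ 50954.8 m; 6e-06° of that is 0.305729 m.
That is 0.305729 m = 30.573 cm.

31 centimeters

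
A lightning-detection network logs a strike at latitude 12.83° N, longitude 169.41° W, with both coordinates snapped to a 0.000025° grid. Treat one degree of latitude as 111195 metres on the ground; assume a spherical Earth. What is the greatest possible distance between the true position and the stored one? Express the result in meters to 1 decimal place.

With a 0.000025° grid the true value lies within half a step, ±0.000025°/2 = ±1.25e-05°, of the stored one.
Latitude error → 1.25e-05 × 111195 = 1.38994 m along the meridian.
E–W at 12.83°: 1.25e-05° × 111195 × cos 12.83° = 1.25e-05 × 111195 × 0.9750 ≈ 1.35524 m.
The two errors are perpendicular, so the maximum displacement is √(1.38994² + 1.35524²) ≈ 1.94129 m.

1.9 meters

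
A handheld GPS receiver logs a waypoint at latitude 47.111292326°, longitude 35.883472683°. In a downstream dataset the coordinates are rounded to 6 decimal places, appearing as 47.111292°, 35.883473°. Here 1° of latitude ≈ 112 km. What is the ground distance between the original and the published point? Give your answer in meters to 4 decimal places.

The latitude changed by +0.000000326° and the longitude by -0.000000317°.
North–south shift: 0.000000326 × 112000 = 0.036512 m.
East–west at this latitude: -0.000000317° × 112000 × cos 47.1113° ≈ -0.000000317 × 76224.6 = -0.0241632 m.
Hypotenuse of the two orthogonal shifts: √(0.036512² + 0.0241632²) = 0.0437834 m.

0.0438 meters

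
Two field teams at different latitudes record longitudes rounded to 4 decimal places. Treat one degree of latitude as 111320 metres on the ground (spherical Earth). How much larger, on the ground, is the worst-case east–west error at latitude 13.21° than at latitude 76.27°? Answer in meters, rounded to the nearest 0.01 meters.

4.10 meters

Rounding to 4 decimal places leaves the longitude within ±5e-05° of the true value.
At 13.21°: 5e-05° × 111320 × cos 13.21° = 5e-05 × 111320 × 0.9735 ≈ 5.4187 m.
At 76.27°: 5e-05° × 111320 × cos 76.27° = 5e-05 × 111320 × 0.2373 ≈ 1.3211 m.
So the lower-latitude error exceeds the higher by 5.4187 − 1.3211 = 4.0976 m.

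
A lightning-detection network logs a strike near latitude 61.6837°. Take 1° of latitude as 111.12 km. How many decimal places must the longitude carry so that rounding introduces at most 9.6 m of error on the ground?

At 61.6837° one degree of longitude covers 111120 × cos 61.6837° ≈ 111120 × 0.4743 ≈ 52708.5 m.
N decimal places → at most half a unit in the last place, 0.5 × 10⁻ᴺ° = 52708.5/2 × 10⁻ᴺ m.
Need 0.5 × 52708.5 × 10⁻ᴺ ≤ 9.6 → 10⁻ᴺ ≤ 3.643e-04, so N ≥ 3.44.
At 3 places the error can reach 26.4 m, but 4 places keeps it to 2.64 m.

4 decimal places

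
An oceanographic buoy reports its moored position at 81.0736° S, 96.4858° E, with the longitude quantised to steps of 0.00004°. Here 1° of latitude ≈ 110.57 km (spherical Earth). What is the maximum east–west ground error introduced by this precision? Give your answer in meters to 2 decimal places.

0.34 meters

With a 0.00004° grid the true value lies within half a step, ±0.00004°/2 = ±2e-05°, of the stored one.
Parallels shrink by cos φ, so at 81.0736° a degree of longitude is 110570 × 0.1552 ≈ 17156.7 m.
Maximum E–W displacement: 2e-05 × 17156.7 = 0.343133 m.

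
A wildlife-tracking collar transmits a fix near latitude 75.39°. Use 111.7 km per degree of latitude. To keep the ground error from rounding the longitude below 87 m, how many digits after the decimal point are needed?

At 75.39° one degree of longitude covers 111700 × cos 75.39° ≈ 111700 × 0.2522 ≈ 28175 m.
Rounding to N decimal places gives at most 0.5 × 10⁻ᴺ degrees of error, i.e. 0.5 × 10⁻ᴺ × 28175 m.
Setting 14087.5 × 10⁻ᴺ ≤ 87 gives 10ᴺ ≥ 161.9, i.e. N ≥ 2.21.
N = 2 would give 141 m (too coarse); N = 3 gives 14.1 m ≤ 87 m.

3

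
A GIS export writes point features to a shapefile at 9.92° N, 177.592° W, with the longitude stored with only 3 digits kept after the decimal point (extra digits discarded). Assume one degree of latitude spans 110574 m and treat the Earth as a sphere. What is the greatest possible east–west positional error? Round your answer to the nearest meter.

109 meters

Truncating at 3 decimal places can drop up to a full unit in the last place, so the longitude may be off by as much as 0.001°.
Parallels shrink by cos φ, so at 9.92° a degree of longitude is 110574 × 0.9850 ≈ 108921 m.
So at most 0.001° × 108921 ≈ 108.921 m east–west.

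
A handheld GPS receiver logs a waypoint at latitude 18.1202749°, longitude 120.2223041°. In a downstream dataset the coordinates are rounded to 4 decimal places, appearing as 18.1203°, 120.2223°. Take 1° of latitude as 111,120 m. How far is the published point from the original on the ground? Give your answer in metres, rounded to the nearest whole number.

3 metres

Δlat = 18.1202749 − 18.1203 = -0.0000251°; Δlon = 120.2223041 − 120.2223 = +0.0000041°.
N–S: -0.0000251° × 111120 m/° = -2.78911 m.
East–west at this latitude: 0.0000041° × 111120 × cos 18.1203° ≈ 0.0000041 × 105609 = 0.432997 m.
Distance: √(2.78911² + 0.432997²) ≈ 2.82252 m.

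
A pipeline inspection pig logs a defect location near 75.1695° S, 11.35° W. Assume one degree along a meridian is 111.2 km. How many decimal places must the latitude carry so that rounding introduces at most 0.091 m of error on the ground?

6 decimal places

One degree of latitude covers 111200 m.
N decimal places → at most half a unit in the last place, 0.5 × 10⁻ᴺ° = 111200/2 × 10⁻ᴺ m.
Need 0.5 × 111200 × 10⁻ᴺ ≤ 0.091 → 10⁻ᴺ ≤ 1.637e-06, so N ≥ 5.79.
N = 5 would give 0.556 m (too coarse); N = 6 gives 0.0556 m ≤ 0.091 m.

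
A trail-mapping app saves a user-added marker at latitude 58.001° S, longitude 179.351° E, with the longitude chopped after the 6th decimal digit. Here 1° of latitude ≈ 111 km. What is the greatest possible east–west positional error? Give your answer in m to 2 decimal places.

Truncating at 6 decimal places can drop up to a full unit in the last place, so the longitude may be off by as much as 1e-06°.
One degree of longitude at 58.001° is 111000 × cos 58.001° ≈ 111000 × 0.5299 = 58819.4 m.
East–west error: 1e-06° × 58819.4 m/° ≈ 0.0588194 m.

0.06 m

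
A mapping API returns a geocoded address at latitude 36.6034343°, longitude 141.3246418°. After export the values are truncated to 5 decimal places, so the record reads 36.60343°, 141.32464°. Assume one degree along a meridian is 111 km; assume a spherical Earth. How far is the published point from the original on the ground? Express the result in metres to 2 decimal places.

Δlat = 36.6034343 − 36.60343 = +0.0000043°; Δlon = 141.3246418 − 141.32464 = +0.0000018°.
N–S: 0.0000043° × 111000 m/° = 0.4773 m.
East–west at this latitude: 0.0000018° × 111000 × cos 36.6034° ≈ 0.0000018 × 89108.8 = 0.160396 m.
Hypotenuse of the two orthogonal shifts: √(0.4773² + 0.160396²) = 0.50353 m.

0.50 metres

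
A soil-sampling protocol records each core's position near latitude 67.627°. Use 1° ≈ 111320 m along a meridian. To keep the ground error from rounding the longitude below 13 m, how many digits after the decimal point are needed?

4

At 67.627° one degree of longitude covers 111320 × cos 67.627° ≈ 111320 × 0.3806 ≈ 42372.2 m.
Rounding to N decimal places gives at most 0.5 × 10⁻ᴺ degrees of error, i.e. 0.5 × 10⁻ᴺ × 42372.2 m.
Need 0.5 × 42372.2 × 10⁻ᴺ ≤ 13 → 10⁻ᴺ ≤ 6.136e-04, so N ≥ 3.21.
So 4 decimal places suffice (2.12 m); 3 would allow up to 21.2 m.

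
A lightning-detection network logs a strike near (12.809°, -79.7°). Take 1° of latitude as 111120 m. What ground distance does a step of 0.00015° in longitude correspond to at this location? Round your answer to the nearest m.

16 m

One degree of longitude here spans 111120 × cos 12.809° = 111120 × 0.9751 ≈ 108355 m; 0.00015° of that is 16.2532 m.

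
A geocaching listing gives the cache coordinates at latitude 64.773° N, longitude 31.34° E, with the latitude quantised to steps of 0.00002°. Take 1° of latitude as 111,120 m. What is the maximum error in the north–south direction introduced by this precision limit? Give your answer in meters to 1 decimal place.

With a 0.00002° grid the true value lies within half a step, ±0.00002°/2 = ±1e-05°, of the stored one.
Along the meridian that is 1e-05° × 111120 m/° = 1.1112 m.

1.1 meters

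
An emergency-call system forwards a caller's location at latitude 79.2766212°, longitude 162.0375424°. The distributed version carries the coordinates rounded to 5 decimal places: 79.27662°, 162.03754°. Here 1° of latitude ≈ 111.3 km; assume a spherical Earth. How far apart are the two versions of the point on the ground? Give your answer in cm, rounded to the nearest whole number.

The latitude changed by +0.0000012° and the longitude by +0.0000024°.
N–S: 0.0000012° × 111300 m/° = 0.13356 m.
East–west at this latitude: 0.0000024° × 111300 × cos 79.2766° ≈ 0.0000024 × 20709.3 = 0.0497024 m.
Distance: √(0.13356² + 0.0497024²) ≈ 0.142508 m.
That is 0.142508 m = 14.251 cm.

14 cm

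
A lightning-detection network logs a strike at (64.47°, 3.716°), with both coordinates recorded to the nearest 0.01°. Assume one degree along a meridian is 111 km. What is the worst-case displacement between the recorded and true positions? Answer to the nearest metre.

604 metres

Rounding to 2 decimal places leaves each coordinate within ±0.005° of the true value.
Latitude error → 0.005 × 111000 = 555 m along the meridian.
E–W at 64.47°: 0.005° × 111000 × cos 64.47° = 0.005 × 111000 × 0.4310 ≈ 239.196 m.
The two errors are perpendicular, so the maximum displacement is √(555² + 239.196²) ≈ 604.351 m.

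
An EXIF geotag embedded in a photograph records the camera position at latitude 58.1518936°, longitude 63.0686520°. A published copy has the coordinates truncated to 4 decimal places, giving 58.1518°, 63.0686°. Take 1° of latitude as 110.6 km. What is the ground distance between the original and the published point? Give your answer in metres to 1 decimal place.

Δlat = 58.1518936 − 58.1518 = +0.0000936°; Δlon = 63.0686520 − 63.0686 = +0.0000520°.
North–south shift: 0.0000936 × 110600 = 10.3522 m.
East–west at this latitude: 0.0000520° × 110600 × cos 58.1518° ≈ 0.0000520 × 58360.4 = 3.03474 m.
Hypotenuse of the two orthogonal shifts: √(10.3522² + 3.03474²) = 10.7878 m.

10.8 metres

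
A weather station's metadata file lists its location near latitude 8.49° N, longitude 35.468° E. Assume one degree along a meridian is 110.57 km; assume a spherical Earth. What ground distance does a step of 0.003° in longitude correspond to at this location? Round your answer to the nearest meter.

At 8.49° a degree of longitude is 110570 × cos 8.49° ≈ 109358 m, so 0.003° corresponds to 328.075 m.

328 meters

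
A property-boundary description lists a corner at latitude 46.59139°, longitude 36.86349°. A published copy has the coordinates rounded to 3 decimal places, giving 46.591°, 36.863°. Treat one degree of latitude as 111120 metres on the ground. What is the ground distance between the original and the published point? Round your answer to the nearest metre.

The latitude changed by +0.00039° and the longitude by +0.00049°.
North–south shift: 0.00039 × 111120 = 43.3368 m.
E–W at 46.591°: 0.00049° × 111120 × cos 46.591° = 0.00049 × 111120 × 0.6872 ≈ 37.4173 m.
Hypotenuse of the two orthogonal shifts: √(43.3368² + 37.4173²) = 57.255 m.

57 metres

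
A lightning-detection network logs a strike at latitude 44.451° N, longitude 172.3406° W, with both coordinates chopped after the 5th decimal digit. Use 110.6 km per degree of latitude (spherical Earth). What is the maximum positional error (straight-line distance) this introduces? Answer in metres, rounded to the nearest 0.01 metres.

1.36 metres

Truncating at 5 decimal places can drop up to a full unit in the last place, so each coordinate may be off by as much as 1e-05°.
North–south component: 1e-05° × 110600 = 1.106 m.
Longitude error → 1e-05 × 110600 × cos 44.451° = 1e-05 × 110600 × 0.7138 ≈ 0.789518 m.
Worst case both components are at the extreme and orthogonal: √(1.106² + 0.789518²) ≈ 1.35889 m.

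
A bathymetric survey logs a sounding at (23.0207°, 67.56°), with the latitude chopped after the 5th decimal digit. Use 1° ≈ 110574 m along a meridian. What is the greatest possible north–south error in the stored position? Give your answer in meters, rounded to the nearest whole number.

1 meters

Truncating at 5 decimal places can drop up to a full unit in the last place, so the latitude may be off by as much as 1e-05°.
So the N–S error is at most 1e-05 × 110574 = 1.10574 m.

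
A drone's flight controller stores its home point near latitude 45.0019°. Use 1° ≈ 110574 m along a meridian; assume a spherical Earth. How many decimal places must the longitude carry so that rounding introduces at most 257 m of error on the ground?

3

At 45.0019° one degree of longitude covers 110574 × cos 45.0019° ≈ 110574 × 0.7071 ≈ 78185 m.
Rounding to N decimal places gives at most 0.5 × 10⁻ᴺ degrees of error, i.e. 0.5 × 10⁻ᴺ × 78185 m.
Setting 39092.5 × 10⁻ᴺ ≤ 257 gives 10ᴺ ≥ 152.1, i.e. N ≥ 2.18.
So 3 decimal places suffice (39.1 m); 2 would allow up to 391 m.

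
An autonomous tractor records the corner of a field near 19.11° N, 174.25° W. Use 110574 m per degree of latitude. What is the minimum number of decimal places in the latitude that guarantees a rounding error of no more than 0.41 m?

6

One degree of latitude covers 110574 m.
N decimal places → at most half a unit in the last place, 0.5 × 10⁻ᴺ° = 110574/2 × 10⁻ᴺ m.
Setting 55287 × 10⁻ᴺ ≤ 0.41 gives 10ᴺ ≥ 1.348e+05, i.e. N ≥ 5.13.
At 5 places the error can reach 0.553 m, but 6 places keeps it to 0.0553 m.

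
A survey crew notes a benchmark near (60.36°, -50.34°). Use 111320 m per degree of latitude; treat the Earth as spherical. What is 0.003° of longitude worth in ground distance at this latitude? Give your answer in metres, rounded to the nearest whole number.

165 metres

0.003° of longitude at 60.36° is 0.003 × 111320 × cos 60.36° ≈ 0.003 × 55053.2 = 165.16 m.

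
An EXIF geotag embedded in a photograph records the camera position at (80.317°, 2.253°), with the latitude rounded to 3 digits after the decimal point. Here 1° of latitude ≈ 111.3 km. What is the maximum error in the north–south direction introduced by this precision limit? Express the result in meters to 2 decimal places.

55.65 meters

Rounding to 3 decimal places leaves the latitude within ±0.0005° of the true value.
Along the meridian that is 0.0005° × 111300 m/° = 55.65 m.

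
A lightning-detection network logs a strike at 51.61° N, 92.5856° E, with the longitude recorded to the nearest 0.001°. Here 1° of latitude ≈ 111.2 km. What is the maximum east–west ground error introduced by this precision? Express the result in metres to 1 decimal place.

34.5 metres

Rounding to 3 decimal places leaves the longitude within ±0.0005° of the true value.
At latitude 51.61° a degree of longitude spans 111200 m × cos 51.61° = 111200 × 0.6210 ≈ 69056.4 m.
Maximum E–W displacement: 0.0005 × 69056.4 = 34.5282 m.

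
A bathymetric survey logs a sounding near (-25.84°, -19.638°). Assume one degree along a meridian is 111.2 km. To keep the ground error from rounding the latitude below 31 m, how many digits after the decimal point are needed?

One degree of latitude covers 111200 m.
N decimal places → at most half a unit in the last place, 0.5 × 10⁻ᴺ° = 111200/2 × 10⁻ᴺ m.
Need 0.5 × 111200 × 10⁻ᴺ ≤ 31 → 10⁻ᴺ ≤ 5.576e-04, so N ≥ 3.25.
At 3 places the error can reach 55.6 m, but 4 places keeps it to 5.56 m.

4 decimal places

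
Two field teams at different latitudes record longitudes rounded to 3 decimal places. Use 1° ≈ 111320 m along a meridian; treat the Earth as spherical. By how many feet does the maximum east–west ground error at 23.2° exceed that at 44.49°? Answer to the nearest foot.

38 feet

Rounding to 3 decimal places leaves the longitude within ±0.0005° of the true value.
Error at 23.2° = 0.0005° × 111320 × cos 23.2° ≈ 55.66 × 0.9191 = 51.159 m.
At 44.49°: 0.0005° × 111320 × cos 44.49° = 0.0005 × 111320 × 0.7134 ≈ 39.706 m.
So the lower-latitude error exceeds the higher by 51.159 − 39.706 = 11.453 m.
Converting: 11.4527 m × 3.2808 ft/m ≈ 37.575 ft.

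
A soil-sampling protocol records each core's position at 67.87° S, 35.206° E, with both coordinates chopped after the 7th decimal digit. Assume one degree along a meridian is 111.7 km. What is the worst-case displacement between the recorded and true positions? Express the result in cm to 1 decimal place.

1.2 cm

Truncating at 7 decimal places can drop up to a full unit in the last place, so each coordinate may be off by as much as 1e-07°.
N–S: 1e-07° × 111700 m/° = 0.01117 m.
Longitude error → 1e-07 × 111700 × cos 67.87° = 1e-07 × 111700 × 0.3767 ≈ 0.00420784 m.
The two errors are perpendicular, so the maximum displacement is √(0.01117² + 0.00420784²) ≈ 0.0119363 m.
That is 0.0119363 m = 1.1936 cm.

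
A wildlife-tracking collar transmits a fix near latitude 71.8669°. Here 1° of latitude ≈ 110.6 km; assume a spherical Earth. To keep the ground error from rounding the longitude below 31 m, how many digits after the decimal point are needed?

At 71.8669° one degree of longitude covers 110600 × cos 71.8669° ≈ 110600 × 0.3112 ≈ 34421.5 m.
With N decimal places the half-ulp bound is 0.5·10⁻ᴺ°, or 0.5·10⁻ᴺ × 34421.5 m on the ground.
Setting 17210.8 × 10⁻ᴺ ≤ 31 gives 10ᴺ ≥ 555.2, i.e. N ≥ 2.74.
N = 2 would give 172 m (too coarse); N = 3 gives 17.2 m ≤ 31 m.

3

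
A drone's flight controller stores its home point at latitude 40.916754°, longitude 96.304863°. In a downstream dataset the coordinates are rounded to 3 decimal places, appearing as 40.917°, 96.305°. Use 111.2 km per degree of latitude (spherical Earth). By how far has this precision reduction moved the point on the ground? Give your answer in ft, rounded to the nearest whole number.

Δlat = 40.916754 − 40.917 = -0.000246°; Δlon = 96.304863 − 96.305 = -0.000137°.
North–south shift: -0.000246 × 111200 = -27.3552 m.
E–W at 40.917°: -0.000137° × 111200 × cos 40.917° = -0.000137 × 111200 × 0.7557 ≈ -11.512 m.
Combined displacement = (27.3552² + 11.512²)^½ ≈ 29.6788 m.
In feet: 29.6788 m ÷ 0.3048 ≈ 97.372 ft.

97 ft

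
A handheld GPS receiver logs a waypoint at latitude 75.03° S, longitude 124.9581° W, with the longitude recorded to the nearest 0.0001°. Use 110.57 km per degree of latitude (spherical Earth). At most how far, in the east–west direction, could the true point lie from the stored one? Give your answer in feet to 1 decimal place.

Rounding to 4 decimal places leaves the longitude within ±5e-05° of the true value.
One degree of longitude at 75.03° is 110570 × cos 75.03° ≈ 110570 × 0.2583 = 28561.7 m.
East–west error: 5e-05° × 28561.7 m/° ≈ 1.42808 m.
In feet: 1.42808 m ÷ 0.3048 ≈ 4.6853 ft.

4.7 feet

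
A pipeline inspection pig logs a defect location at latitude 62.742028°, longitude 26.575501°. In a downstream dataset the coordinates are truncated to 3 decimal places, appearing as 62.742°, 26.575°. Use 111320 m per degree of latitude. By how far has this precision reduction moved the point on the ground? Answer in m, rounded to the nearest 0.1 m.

25.7 m

The latitude changed by +0.000028° and the longitude by +0.000501°.
N–S: 0.000028° × 111320 m/° = 3.11696 m.
E–W at 62.742°: 0.000501° × 111320 × cos 62.742° = 0.000501 × 111320 × 0.4580 ≈ 25.5432 m.
Hypotenuse of the two orthogonal shifts: √(3.11696² + 25.5432²) = 25.7326 m.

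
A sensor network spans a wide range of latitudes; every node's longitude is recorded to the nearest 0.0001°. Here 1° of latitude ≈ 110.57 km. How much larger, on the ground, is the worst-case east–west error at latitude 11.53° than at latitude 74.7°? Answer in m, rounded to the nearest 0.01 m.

Rounding to 4 decimal places leaves the longitude within ±5e-05° of the true value.
Error at 11.53° = 5e-05° × 110570 × cos 11.53° ≈ 5.5285 × 0.9798 = 5.4169 m.
At 74.7°: 5e-05° × 110570 × cos 74.7° = 5e-05 × 110570 × 0.2639 ≈ 1.4588 m.
So the lower-latitude error exceeds the higher by 5.4169 − 1.4588 = 3.9581 m.

3.96 m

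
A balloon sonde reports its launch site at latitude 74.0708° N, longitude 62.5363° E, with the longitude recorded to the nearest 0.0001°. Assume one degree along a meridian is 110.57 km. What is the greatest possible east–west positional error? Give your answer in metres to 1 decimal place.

Rounding to 4 decimal places leaves the longitude within ±5e-05° of the true value.
One degree of longitude at 74.0708° is 110570 × cos 74.0708° ≈ 110570 × 0.2744 = 30345.9 m.
Maximum E–W displacement: 5e-05 × 30345.9 = 1.51729 m.

1.5 metres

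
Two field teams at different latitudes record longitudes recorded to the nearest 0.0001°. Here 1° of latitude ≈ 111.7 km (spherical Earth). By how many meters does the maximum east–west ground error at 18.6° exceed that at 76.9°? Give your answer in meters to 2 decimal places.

4.03 meters

Rounding to 4 decimal places leaves the longitude within ±5e-05° of the true value.
At 18.6°: 5e-05° × 111700 × cos 18.6° = 5e-05 × 111700 × 0.9478 ≈ 5.2933 m.
Error at 76.9° = 5e-05° × 111700 × cos 76.9° ≈ 5.585 × 0.2267 = 1.2658 m.
So the lower-latitude error exceeds the higher by 5.2933 − 1.2658 = 4.0274 m.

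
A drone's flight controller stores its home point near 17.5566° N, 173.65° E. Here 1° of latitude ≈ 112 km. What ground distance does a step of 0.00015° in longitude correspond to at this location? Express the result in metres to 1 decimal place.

One degree of longitude here spans 112000 × cos 17.5566° = 112000 × 0.9534 ≈ 106783 m; 0.00015° of that is 16.0174 m.

16.0 metres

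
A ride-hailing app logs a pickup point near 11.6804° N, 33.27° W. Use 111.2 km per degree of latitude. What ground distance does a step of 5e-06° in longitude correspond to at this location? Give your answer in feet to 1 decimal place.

1.8 feet

At 11.6804° a degree of longitude is 111200 × cos 11.6804° ≈ 108897 m, so 5e-06° corresponds to 0.544486 m.
Converting: 0.544486 m × 3.2808 ft/m ≈ 1.7864 ft.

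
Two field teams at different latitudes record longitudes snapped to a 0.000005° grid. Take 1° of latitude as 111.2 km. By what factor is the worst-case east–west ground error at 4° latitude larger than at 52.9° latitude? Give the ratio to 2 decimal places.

With a 0.000005° grid the true value lies within half a step, ±0.000005°/2 = ±2.5e-06°, of the stored one.
At 4°: 2.5e-06° × 111200 × cos 4° = 2.5e-06 × 111200 × 0.9976 ≈ 0.27732 m.
At 52.9°: 2.5e-06° × 111200 × cos 52.9° = 2.5e-06 × 111200 × 0.6032 ≈ 0.16769 m.
Ratio: 0.27732 / 0.16769 = cos 4° / cos 52.9° ≈ 1.6538.

1.65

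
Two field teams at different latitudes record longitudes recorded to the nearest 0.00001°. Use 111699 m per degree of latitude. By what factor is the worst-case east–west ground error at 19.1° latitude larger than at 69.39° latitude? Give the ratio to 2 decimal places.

2.68

Rounding to 5 decimal places leaves the longitude within ±5e-06° of the true value.
At 19.1°: 5e-06° × 111699 × cos 19.1° = 5e-06 × 111699 × 0.9449 ≈ 0.52775 m.
At 69.39°: 5e-06° × 111699 × cos 69.39° = 5e-06 × 111699 × 0.3520 ≈ 0.19659 m.
The ratio reduces to cos 19.1° / cos 69.39° = 0.9449/0.3520 ≈ 2.6845.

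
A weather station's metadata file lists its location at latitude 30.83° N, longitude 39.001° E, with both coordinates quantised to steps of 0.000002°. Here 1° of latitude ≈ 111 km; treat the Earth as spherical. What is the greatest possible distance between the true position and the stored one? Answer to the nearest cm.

With a 0.000002° grid the true value lies within half a step, ±0.000002°/2 = ±1e-06°, of the stored one.
Latitude error → 1e-06 × 111000 = 0.111 m along the meridian.
East–west component at 30.83°: 1e-06° × 111000 × cos 30.83° ≈ 1e-06 × 95314.8 ≈ 0.0953148 m.
Combining orthogonally: (0.111² + 0.0953148²)^½ ≈ 0.146308 m.
That is 0.146308 m = 14.631 cm.

15 cm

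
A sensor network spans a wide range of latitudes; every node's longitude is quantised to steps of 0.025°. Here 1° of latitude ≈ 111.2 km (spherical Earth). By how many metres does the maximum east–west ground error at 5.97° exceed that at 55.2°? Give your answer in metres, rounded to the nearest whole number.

589 metres

With a 0.025° grid the true value lies within half a step, ±0.025°/2 = ±0.0125°, of the stored one.
At 5.97°: 0.0125° × 111200 × cos 5.97° = 0.0125 × 111200 × 0.9946 ≈ 1382.5 m.
Error at 55.2° = 0.0125° × 111200 × cos 55.2° ≈ 1390 × 0.5707 = 793.29 m.
So the lower-latitude error exceeds the higher by 1382.5 − 793.29 = 589.17 m.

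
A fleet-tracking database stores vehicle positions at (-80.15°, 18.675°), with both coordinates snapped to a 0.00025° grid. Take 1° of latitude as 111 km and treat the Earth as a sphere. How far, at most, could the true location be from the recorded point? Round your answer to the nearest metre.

With a 0.00025° grid the true value lies within half a step, ±0.00025°/2 = ±0.000125°, of the stored one.
N–S: 0.000125° × 111000 m/° = 13.875 m.
E–W at 80.15°: 0.000125° × 111000 × cos 80.15° = 0.000125 × 111000 × 0.1711 ≈ 2.37359 m.
Worst case both components are at the extreme and orthogonal: √(13.875² + 2.37359²) ≈ 14.0766 m.

14 metres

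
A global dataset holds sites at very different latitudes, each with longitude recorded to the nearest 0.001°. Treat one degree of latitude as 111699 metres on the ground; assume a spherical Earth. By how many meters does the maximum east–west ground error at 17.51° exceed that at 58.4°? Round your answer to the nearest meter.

24 meters

Rounding to 3 decimal places leaves the longitude within ±0.0005° of the true value.
At 17.51°: 0.0005° × 111699 × cos 17.51° = 0.0005 × 111699 × 0.9537 ≈ 53.262 m.
Error at 58.4° = 0.0005° × 111699 × cos 58.4° ≈ 55.849 × 0.5240 = 29.264 m.
Difference: 53.262 − 29.264 = 23.997 m.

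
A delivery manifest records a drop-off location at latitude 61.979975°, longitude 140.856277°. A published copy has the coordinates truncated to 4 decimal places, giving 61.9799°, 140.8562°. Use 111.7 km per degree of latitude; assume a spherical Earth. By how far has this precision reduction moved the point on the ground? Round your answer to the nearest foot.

Δlat = 61.979975 − 61.9799 = +0.000075°; Δlon = 140.856277 − 140.8562 = +0.000077°.
North–south shift: 0.000075 × 111700 = 8.3775 m.
E–W at 61.9799°: 0.000077° × 111700 × cos 61.9799° = 0.000077 × 111700 × 0.4698 ≈ 4.04054 m.
Distance: √(8.3775² + 4.04054²) ≈ 9.30099 m.
Converting: 9.30099 m × 3.2808 ft/m ≈ 30.515 ft.

31 feet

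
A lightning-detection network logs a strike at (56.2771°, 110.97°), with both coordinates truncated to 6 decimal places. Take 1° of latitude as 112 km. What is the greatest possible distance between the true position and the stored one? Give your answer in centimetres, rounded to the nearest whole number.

13 centimetres

Truncating at 6 decimal places can drop up to a full unit in the last place, so each coordinate may be off by as much as 1e-06°.
Latitude error → 1e-06 × 112000 = 0.112 m along the meridian.
E–W at 56.2771°: 1e-06° × 112000 × cos 56.2771° = 1e-06 × 112000 × 0.5552 ≈ 0.0621798 m.
Combining orthogonally: (0.112² + 0.0621798²)^½ ≈ 0.128103 m.
That is 0.128103 m = 12.81 cm.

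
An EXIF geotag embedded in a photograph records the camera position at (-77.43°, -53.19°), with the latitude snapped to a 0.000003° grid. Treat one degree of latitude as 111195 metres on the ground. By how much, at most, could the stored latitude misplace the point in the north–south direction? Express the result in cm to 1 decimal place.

16.7 cm

With a 0.000003° grid the true value lies within half a step, ±0.000003°/2 = ±1.5e-06°, of the stored one.
North–south distance: 1.5e-06° × 111195 m/° = 0.166793 m.
That is 0.166793 m = 16.679 cm.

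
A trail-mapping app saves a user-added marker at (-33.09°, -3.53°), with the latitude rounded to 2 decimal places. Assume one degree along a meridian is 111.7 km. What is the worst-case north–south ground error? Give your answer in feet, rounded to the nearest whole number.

Rounding to 2 decimal places leaves the latitude within ±0.005° of the true value.
Along the meridian that is 0.005° × 111700 m/° = 558.5 m.
In feet: 558.5 m ÷ 0.3048 ≈ 1832.3 ft.

1832 feet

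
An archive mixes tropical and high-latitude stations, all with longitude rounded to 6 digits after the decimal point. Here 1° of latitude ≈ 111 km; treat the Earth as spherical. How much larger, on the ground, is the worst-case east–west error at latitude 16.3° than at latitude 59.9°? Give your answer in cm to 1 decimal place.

2.5 cm

Rounding to 6 decimal places leaves the longitude within ±5e-07° of the true value.
At 16.3°: 5e-07° × 111000 × cos 16.3° = 5e-07 × 111000 × 0.9598 ≈ 0.053269 m.
Error at 59.9° = 5e-07° × 111000 × cos 59.9° ≈ 0.0555 × 0.5015 = 0.027834 m.
So the lower-latitude error exceeds the higher by 0.053269 − 0.027834 = 0.025435 m.
That is 0.0254353 m = 2.5435 cm.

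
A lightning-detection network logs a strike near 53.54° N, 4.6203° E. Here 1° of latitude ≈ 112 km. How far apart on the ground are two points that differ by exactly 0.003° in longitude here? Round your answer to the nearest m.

200 m

One degree of longitude here spans 112000 × cos 53.54° = 112000 × 0.5943 ≈ 66557.3 m; 0.003° of that is 199.672 m.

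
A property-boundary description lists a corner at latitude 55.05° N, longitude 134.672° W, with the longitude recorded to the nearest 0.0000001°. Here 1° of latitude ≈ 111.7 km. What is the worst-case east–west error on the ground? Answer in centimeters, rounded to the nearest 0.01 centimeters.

0.32 centimeters

Rounding to 7 decimal places leaves the longitude within ±5e-08° of the true value.
One degree of longitude at 55.05° is 111700 × cos 55.05° ≈ 111700 × 0.5729 = 63988.6 m.
So at most 5e-08° × 63988.6 ≈ 0.00319943 m east–west.
That is 0.00319943 m = 0.31994 cm.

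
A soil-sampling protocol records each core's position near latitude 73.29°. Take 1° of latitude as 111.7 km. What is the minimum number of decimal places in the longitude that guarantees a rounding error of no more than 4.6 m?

4 decimal places

At 73.29° one degree of longitude covers 111700 × cos 73.29° ≈ 111700 × 0.2875 ≈ 32116.8 m.
With N decimal places the half-ulp bound is 0.5·10⁻ᴺ°, or 0.5·10⁻ᴺ × 32116.8 m on the ground.
Setting 16058.4 × 10⁻ᴺ ≤ 4.6 gives 10ᴺ ≥ 3491, i.e. N ≥ 3.54.
N = 3 would give 16.1 m (too coarse); N = 4 gives 1.61 m ≤ 4.6 m.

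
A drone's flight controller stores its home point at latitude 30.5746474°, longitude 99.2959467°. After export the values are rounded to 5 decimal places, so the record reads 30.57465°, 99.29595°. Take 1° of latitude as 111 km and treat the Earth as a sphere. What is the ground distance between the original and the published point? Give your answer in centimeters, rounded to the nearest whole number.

43 centimeters

The latitude changed by -0.0000026° and the longitude by -0.0000033°.
N–S: -0.0000026° × 111000 m/° = -0.2886 m.
East–west at this latitude: -0.0000033° × 111000 × cos 30.5746° ≈ -0.0000033 × 95567.4 = -0.315372 m.
Hypotenuse of the two orthogonal shifts: √(0.2886² + 0.315372²) = 0.427492 m.
That is 0.427492 m = 42.749 cm.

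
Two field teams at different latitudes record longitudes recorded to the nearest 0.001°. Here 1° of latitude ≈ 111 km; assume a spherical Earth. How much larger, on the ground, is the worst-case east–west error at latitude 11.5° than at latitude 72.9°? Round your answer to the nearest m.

38 m

Rounding to 3 decimal places leaves the longitude within ±0.0005° of the true value.
At 11.5°: 0.0005° × 111000 × cos 11.5° = 0.0005 × 111000 × 0.9799 ≈ 54.386 m.
Error at 72.9° = 0.0005° × 111000 × cos 72.9° ≈ 55.5 × 0.2940 = 16.319 m.
So the lower-latitude error exceeds the higher by 54.386 − 16.319 = 38.067 m.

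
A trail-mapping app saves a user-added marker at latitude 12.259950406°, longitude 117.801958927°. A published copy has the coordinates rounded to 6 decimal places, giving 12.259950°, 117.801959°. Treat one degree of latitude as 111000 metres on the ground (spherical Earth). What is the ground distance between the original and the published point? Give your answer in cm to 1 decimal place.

The latitude changed by +0.000000406° and the longitude by -0.000000073°.
N–S: 0.000000406° × 111000 m/° = 0.045066 m.
E–W at 12.2599°: -0.000000073° × 111000 × cos 12.2599° = -0.000000073 × 111000 × 0.9772 ≈ -0.0079182 m.
Combined displacement = (0.045066² + 0.0079182²)^½ ≈ 0.0457563 m.
That is 0.0457563 m = 4.5756 cm.

4.6 cm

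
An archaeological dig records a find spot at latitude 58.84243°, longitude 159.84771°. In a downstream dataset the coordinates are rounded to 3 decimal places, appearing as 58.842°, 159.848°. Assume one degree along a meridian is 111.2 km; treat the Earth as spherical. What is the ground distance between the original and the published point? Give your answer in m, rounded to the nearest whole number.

51 m

Δlat = 58.84243 − 58.842 = +0.00043°; Δlon = 159.84771 − 159.848 = -0.00029°.
North–south shift: 0.00043 × 111200 = 47.816 m.
E–W at 58.842°: -0.00029° × 111200 × cos 58.842° = -0.00029 × 111200 × 0.5174 ≈ -16.6851 m.
Distance: √(47.816² + 16.6851²) ≈ 50.6435 m.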